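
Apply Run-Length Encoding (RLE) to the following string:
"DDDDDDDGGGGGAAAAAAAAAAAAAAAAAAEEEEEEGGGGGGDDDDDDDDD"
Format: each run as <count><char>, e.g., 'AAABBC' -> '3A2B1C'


Scanning runs left to right:
  i=0: run of 'D' x 7 -> '7D'
  i=7: run of 'G' x 5 -> '5G'
  i=12: run of 'A' x 18 -> '18A'
  i=30: run of 'E' x 6 -> '6E'
  i=36: run of 'G' x 6 -> '6G'
  i=42: run of 'D' x 9 -> '9D'

RLE = 7D5G18A6E6G9D


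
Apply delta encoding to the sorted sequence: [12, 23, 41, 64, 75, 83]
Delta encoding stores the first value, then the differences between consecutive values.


First value: 12
Deltas:
  23 - 12 = 11
  41 - 23 = 18
  64 - 41 = 23
  75 - 64 = 11
  83 - 75 = 8


Delta encoded: [12, 11, 18, 23, 11, 8]


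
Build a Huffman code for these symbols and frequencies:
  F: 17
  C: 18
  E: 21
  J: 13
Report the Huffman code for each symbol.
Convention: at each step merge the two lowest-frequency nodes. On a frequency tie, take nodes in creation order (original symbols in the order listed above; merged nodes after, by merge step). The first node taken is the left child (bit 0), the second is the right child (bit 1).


Huffman tree construction:
Step 1: Merge J(13) + F(17) = 30
Step 2: Merge C(18) + E(21) = 39
Step 3: Merge (J+F)(30) + (C+E)(39) = 69
Read each symbol's code off the tree from the root (left child = 0, right child = 1).

Codes:
  F: 01 (length 2)
  C: 10 (length 2)
  E: 11 (length 2)
  J: 00 (length 2)
Average code length: 138/69 = 2.0000 bits/symbol


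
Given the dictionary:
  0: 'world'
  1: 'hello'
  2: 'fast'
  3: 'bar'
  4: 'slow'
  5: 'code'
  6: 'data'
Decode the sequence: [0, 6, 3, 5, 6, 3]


Look up each index in the dictionary:
  0 -> 'world'
  6 -> 'data'
  3 -> 'bar'
  5 -> 'code'
  6 -> 'data'
  3 -> 'bar'

Decoded: "world data bar code data bar"


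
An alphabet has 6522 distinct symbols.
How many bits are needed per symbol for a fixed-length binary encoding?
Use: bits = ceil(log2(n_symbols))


log2(6522) = 12.6711
Bracket: 2^12 = 4096 < 6522 <= 2^13 = 8192
So ceil(log2(6522)) = 13

bits = ceil(log2(6522)) = ceil(12.6711) = 13 bits


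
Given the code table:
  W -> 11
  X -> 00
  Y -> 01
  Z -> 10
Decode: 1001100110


Decoding:
10 -> Z
01 -> Y
10 -> Z
01 -> Y
10 -> Z


Result: ZYZYZ


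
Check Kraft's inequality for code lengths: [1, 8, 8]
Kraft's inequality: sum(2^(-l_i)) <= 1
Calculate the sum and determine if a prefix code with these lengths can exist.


Sum = 2^(-1) + 2^(-8) + 2^(-8)
    = 0.5 + 0.00390625 + 0.00390625
    = 130/256 = 0.5078125
Since 0.5078125 <= 1, Kraft's inequality IS satisfied.
A prefix code with these lengths CAN exist.

Kraft sum = 0.5078125. Satisfied.


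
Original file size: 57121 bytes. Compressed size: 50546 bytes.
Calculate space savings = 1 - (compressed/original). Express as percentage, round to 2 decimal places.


ratio = compressed/original = 50546/57121 = 0.884893
savings = 1 - ratio = 1 - 0.884893 = 0.115107
as a percentage: 0.115107 * 100 = 11.51%

Space savings = 1 - 50546/57121 = 11.51%


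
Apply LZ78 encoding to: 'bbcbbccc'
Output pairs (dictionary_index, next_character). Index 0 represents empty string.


LZ78 encoding steps:
Dictionary: {0: ''}
Step 1: w='' (idx 0), next='b' -> output (0, 'b'), add 'b' as idx 1
Step 2: w='b' (idx 1), next='c' -> output (1, 'c'), add 'bc' as idx 2
Step 3: w='b' (idx 1), next='b' -> output (1, 'b'), add 'bb' as idx 3
Step 4: w='' (idx 0), next='c' -> output (0, 'c'), add 'c' as idx 4
Step 5: w='c' (idx 4), next='c' -> output (4, 'c'), add 'cc' as idx 5


Encoded: [(0, 'b'), (1, 'c'), (1, 'b'), (0, 'c'), (4, 'c')]


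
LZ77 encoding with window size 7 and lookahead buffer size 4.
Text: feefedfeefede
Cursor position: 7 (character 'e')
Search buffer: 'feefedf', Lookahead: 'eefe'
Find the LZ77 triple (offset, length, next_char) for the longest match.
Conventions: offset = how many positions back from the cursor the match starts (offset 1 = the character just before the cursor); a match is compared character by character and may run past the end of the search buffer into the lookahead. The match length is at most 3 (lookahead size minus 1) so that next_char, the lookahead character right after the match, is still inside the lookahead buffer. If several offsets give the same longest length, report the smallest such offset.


Try each offset into the search buffer:
  offset=1 (pos 6, char 'f'): match length 0
  offset=2 (pos 5, char 'd'): match length 0
  offset=3 (pos 4, char 'e'): match length 1
  offset=4 (pos 3, char 'f'): match length 0
  offset=5 (pos 2, char 'e'): match length 1
  offset=6 (pos 1, char 'e'): match length 3
  offset=7 (pos 0, char 'f'): match length 0
Longest match has length 3 at offset 6.
next_char = character at position 7 + 3 = 10 -> 'e'

Best match: offset=6, length=3 (matching 'eef' starting at position 1)
LZ77 triple: (6, 3, 'e')


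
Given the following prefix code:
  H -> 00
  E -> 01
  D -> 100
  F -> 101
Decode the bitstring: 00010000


Decoding step by step:
Bits 00 -> H
Bits 01 -> E
Bits 00 -> H
Bits 00 -> H


Decoded message: HEHH


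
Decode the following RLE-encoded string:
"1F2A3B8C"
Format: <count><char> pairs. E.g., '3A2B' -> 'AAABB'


Expanding each <count><char> pair:
  1F -> 'F'
  2A -> 'AA'
  3B -> 'BBB'
  8C -> 'CCCCCCCC'

Decoded = FAABBBCCCCCCCC


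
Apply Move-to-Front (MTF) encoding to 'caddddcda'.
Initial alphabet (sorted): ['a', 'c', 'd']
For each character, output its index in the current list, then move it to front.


MTF encoding:
'c': index 1 in ['a', 'c', 'd'] -> ['c', 'a', 'd']
'a': index 1 in ['c', 'a', 'd'] -> ['a', 'c', 'd']
'd': index 2 in ['a', 'c', 'd'] -> ['d', 'a', 'c']
'd': index 0 in ['d', 'a', 'c'] -> ['d', 'a', 'c']
'd': index 0 in ['d', 'a', 'c'] -> ['d', 'a', 'c']
'd': index 0 in ['d', 'a', 'c'] -> ['d', 'a', 'c']
'c': index 2 in ['d', 'a', 'c'] -> ['c', 'd', 'a']
'd': index 1 in ['c', 'd', 'a'] -> ['d', 'c', 'a']
'a': index 2 in ['d', 'c', 'a'] -> ['a', 'd', 'c']


Output: [1, 1, 2, 0, 0, 0, 2, 1, 2]


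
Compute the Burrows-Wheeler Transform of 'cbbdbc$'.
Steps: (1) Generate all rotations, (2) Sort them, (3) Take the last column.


Rotations (sorted):
  0: $cbbdbc -> last char: c
  1: bbdbc$c -> last char: c
  2: bc$cbbd -> last char: d
  3: bdbc$cb -> last char: b
  4: c$cbbdb -> last char: b
  5: cbbdbc$ -> last char: $
  6: dbc$cbb -> last char: b


BWT = ccdbb$b


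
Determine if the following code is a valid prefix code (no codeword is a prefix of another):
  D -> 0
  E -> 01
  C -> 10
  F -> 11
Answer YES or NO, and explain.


Checking each pair (does one codeword prefix another?):
  D='0' vs E='01': prefix -- VIOLATION

NO -- this is NOT a valid prefix code. D (0) is a prefix of E (01).


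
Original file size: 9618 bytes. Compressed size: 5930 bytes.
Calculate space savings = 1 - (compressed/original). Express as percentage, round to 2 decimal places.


ratio = compressed/original = 5930/9618 = 0.616552
savings = 1 - ratio = 1 - 0.616552 = 0.383448
as a percentage: 0.383448 * 100 = 38.34%

Space savings = 1 - 5930/9618 = 38.34%


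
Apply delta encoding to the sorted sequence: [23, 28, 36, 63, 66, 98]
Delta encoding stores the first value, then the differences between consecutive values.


First value: 23
Deltas:
  28 - 23 = 5
  36 - 28 = 8
  63 - 36 = 27
  66 - 63 = 3
  98 - 66 = 32


Delta encoded: [23, 5, 8, 27, 3, 32]


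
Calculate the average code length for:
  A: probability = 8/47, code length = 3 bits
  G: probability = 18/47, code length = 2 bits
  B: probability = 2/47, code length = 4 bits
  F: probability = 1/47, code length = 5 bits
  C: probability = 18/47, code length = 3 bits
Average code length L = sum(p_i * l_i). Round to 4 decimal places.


Weighted contributions p_i * l_i:
  A: (8/47) * 3 = 24/47
  G: (18/47) * 2 = 36/47
  B: (2/47) * 4 = 8/47
  F: (1/47) * 5 = 5/47
  C: (18/47) * 3 = 54/47
Sum = (24 + 36 + 8 + 5 + 54)/47 = 127/47

L = 127/47 = 2.7021 bits/symbol


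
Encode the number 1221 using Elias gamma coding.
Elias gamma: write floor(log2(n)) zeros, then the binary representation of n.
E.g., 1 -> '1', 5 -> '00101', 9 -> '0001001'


num_bits = floor(log2(1221)) + 1 = 11
leading_zeros = num_bits - 1 = 10
binary(1221) = 10011000101

Elias gamma(1221) = '0000000000' + '10011000101' = 000000000010011000101 (21 bits)


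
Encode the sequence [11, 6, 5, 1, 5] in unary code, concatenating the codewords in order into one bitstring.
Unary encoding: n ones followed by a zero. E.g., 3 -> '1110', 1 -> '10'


Encode each number as n ones followed by a terminating 0:
  11 -> 111111111110 (12 bits)
  6 -> 1111110 (7 bits)
  5 -> 111110 (6 bits)
  1 -> 10 (2 bits)
  5 -> 111110 (6 bits)
Total length = 12 + 7 + 6 + 2 + 6 = 33 bits.

Unary([11, 6, 5, 1, 5]) = 111111111110111111011111010111110 (33 bits)


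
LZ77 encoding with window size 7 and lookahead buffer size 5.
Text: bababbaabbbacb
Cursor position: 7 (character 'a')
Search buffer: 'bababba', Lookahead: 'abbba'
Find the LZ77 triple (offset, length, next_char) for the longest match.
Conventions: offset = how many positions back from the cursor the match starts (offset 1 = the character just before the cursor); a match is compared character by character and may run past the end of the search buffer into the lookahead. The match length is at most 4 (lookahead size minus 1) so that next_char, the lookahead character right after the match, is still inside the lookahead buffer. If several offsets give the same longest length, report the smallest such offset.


Try each offset into the search buffer:
  offset=1 (pos 6, char 'a'): match length 1
  offset=2 (pos 5, char 'b'): match length 0
  offset=3 (pos 4, char 'b'): match length 0
  offset=4 (pos 3, char 'a'): match length 3
  offset=5 (pos 2, char 'b'): match length 0
  offset=6 (pos 1, char 'a'): match length 2
  offset=7 (pos 0, char 'b'): match length 0
Longest match has length 3 at offset 4.
next_char = character at position 7 + 3 = 10 -> 'b'

Best match: offset=4, length=3 (matching 'abb' starting at position 3)
LZ77 triple: (4, 3, 'b')


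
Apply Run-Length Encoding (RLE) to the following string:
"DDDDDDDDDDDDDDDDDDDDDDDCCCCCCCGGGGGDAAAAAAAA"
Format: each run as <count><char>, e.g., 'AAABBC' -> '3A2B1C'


Scanning runs left to right:
  i=0: run of 'D' x 23 -> '23D'
  i=23: run of 'C' x 7 -> '7C'
  i=30: run of 'G' x 5 -> '5G'
  i=35: run of 'D' x 1 -> '1D'
  i=36: run of 'A' x 8 -> '8A'

RLE = 23D7C5G1D8A


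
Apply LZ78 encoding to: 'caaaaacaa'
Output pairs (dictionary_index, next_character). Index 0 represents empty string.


LZ78 encoding steps:
Dictionary: {0: ''}
Step 1: w='' (idx 0), next='c' -> output (0, 'c'), add 'c' as idx 1
Step 2: w='' (idx 0), next='a' -> output (0, 'a'), add 'a' as idx 2
Step 3: w='a' (idx 2), next='a' -> output (2, 'a'), add 'aa' as idx 3
Step 4: w='aa' (idx 3), next='c' -> output (3, 'c'), add 'aac' as idx 4
Step 5: w='aa' (idx 3), end of input -> output (3, '')


Encoded: [(0, 'c'), (0, 'a'), (2, 'a'), (3, 'c'), (3, '')]


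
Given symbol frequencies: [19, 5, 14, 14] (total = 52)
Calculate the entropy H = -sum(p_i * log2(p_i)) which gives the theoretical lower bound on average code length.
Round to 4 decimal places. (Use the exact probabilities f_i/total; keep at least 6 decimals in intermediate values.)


Per-symbol terms -p_i * log2(p_i) with p_i = f_i/52:
  p = 19/52 = 0.365385: log2(p) = -1.452512, -p*log2(p) = 0.530726
  p = 5/52 = 0.096154: log2(p) = -3.378512, -p*log2(p) = 0.324857
  p = 14/52 = 0.269231: log2(p) = -1.893085, -p*log2(p) = 0.509677
  p = 14/52 = 0.269231: log2(p) = -1.893085, -p*log2(p) = 0.509677
H = 0.530726 + 0.324857 + 0.509677 + 0.509677 = 1.874937

H = 1.8749 bits/symbol


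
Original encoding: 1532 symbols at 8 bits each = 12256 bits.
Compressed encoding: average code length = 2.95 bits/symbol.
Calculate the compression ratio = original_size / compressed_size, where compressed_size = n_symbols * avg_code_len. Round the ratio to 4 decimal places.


original_size = n_symbols * orig_bits = 1532 * 8 = 12256 bits
compressed_size = n_symbols * avg_code_len = 1532 * 2.95 = 4519.4 bits
ratio = original_size / compressed_size = 12256 / 4519.4 = 2.7119

Compression ratio = 2.7119


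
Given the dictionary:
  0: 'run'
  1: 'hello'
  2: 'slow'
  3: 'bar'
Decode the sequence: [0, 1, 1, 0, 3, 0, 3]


Look up each index in the dictionary:
  0 -> 'run'
  1 -> 'hello'
  1 -> 'hello'
  0 -> 'run'
  3 -> 'bar'
  0 -> 'run'
  3 -> 'bar'

Decoded: "run hello hello run bar run bar"


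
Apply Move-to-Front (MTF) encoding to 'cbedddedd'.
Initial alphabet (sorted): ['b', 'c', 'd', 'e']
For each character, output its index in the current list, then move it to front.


MTF encoding:
'c': index 1 in ['b', 'c', 'd', 'e'] -> ['c', 'b', 'd', 'e']
'b': index 1 in ['c', 'b', 'd', 'e'] -> ['b', 'c', 'd', 'e']
'e': index 3 in ['b', 'c', 'd', 'e'] -> ['e', 'b', 'c', 'd']
'd': index 3 in ['e', 'b', 'c', 'd'] -> ['d', 'e', 'b', 'c']
'd': index 0 in ['d', 'e', 'b', 'c'] -> ['d', 'e', 'b', 'c']
'd': index 0 in ['d', 'e', 'b', 'c'] -> ['d', 'e', 'b', 'c']
'e': index 1 in ['d', 'e', 'b', 'c'] -> ['e', 'd', 'b', 'c']
'd': index 1 in ['e', 'd', 'b', 'c'] -> ['d', 'e', 'b', 'c']
'd': index 0 in ['d', 'e', 'b', 'c'] -> ['d', 'e', 'b', 'c']


Output: [1, 1, 3, 3, 0, 0, 1, 1, 0]


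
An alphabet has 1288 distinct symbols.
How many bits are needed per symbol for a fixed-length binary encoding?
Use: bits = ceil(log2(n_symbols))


log2(1288) = 10.3309
Bracket: 2^10 = 1024 < 1288 <= 2^11 = 2048
So ceil(log2(1288)) = 11

bits = ceil(log2(1288)) = ceil(10.3309) = 11 bits


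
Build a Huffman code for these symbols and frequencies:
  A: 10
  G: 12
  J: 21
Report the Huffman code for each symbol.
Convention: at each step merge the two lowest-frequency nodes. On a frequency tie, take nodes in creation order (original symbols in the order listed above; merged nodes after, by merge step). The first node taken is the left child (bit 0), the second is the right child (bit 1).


Huffman tree construction:
Step 1: Merge A(10) + G(12) = 22
Step 2: Merge J(21) + (A+G)(22) = 43
Read each symbol's code off the tree from the root (left child = 0, right child = 1).

Codes:
  A: 10 (length 2)
  G: 11 (length 2)
  J: 0 (length 1)
Average code length: 65/43 = 1.5116 bits/symbol


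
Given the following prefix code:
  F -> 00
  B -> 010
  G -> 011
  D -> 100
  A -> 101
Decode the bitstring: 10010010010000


Decoding step by step:
Bits 100 -> D
Bits 100 -> D
Bits 100 -> D
Bits 100 -> D
Bits 00 -> F


Decoded message: DDDDF


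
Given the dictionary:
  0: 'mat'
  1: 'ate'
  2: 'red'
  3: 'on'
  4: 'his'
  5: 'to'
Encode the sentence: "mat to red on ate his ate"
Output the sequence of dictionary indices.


Look up each word in the dictionary:
  'mat' -> 0
  'to' -> 5
  'red' -> 2
  'on' -> 3
  'ate' -> 1
  'his' -> 4
  'ate' -> 1

Encoded: [0, 5, 2, 3, 1, 4, 1]


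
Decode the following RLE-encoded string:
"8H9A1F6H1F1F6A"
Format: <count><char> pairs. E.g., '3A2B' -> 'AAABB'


Expanding each <count><char> pair:
  8H -> 'HHHHHHHH'
  9A -> 'AAAAAAAAA'
  1F -> 'F'
  6H -> 'HHHHHH'
  1F -> 'F'
  1F -> 'F'
  6A -> 'AAAAAA'

Decoded = HHHHHHHHAAAAAAAAAFHHHHHHFFAAAAAA


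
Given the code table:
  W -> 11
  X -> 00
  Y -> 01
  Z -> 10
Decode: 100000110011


Decoding:
10 -> Z
00 -> X
00 -> X
11 -> W
00 -> X
11 -> W


Result: ZXXWXW


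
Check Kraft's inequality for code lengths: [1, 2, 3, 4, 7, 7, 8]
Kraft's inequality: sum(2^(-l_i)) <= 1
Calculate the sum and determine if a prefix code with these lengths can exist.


Sum = 2^(-1) + 2^(-2) + 2^(-3) + 2^(-4) + 2^(-7) + 2^(-7) + 2^(-8)
    = 0.5 + 0.25 + 0.125 + 0.0625 + 0.0078125 + 0.0078125 + 0.00390625
    = 245/256 = 0.95703125
Since 0.95703125 <= 1, Kraft's inequality IS satisfied.
A prefix code with these lengths CAN exist.

Kraft sum = 0.95703125. Satisfied.


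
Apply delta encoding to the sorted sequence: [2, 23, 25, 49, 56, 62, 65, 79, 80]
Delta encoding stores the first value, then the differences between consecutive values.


First value: 2
Deltas:
  23 - 2 = 21
  25 - 23 = 2
  49 - 25 = 24
  56 - 49 = 7
  62 - 56 = 6
  65 - 62 = 3
  79 - 65 = 14
  80 - 79 = 1


Delta encoded: [2, 21, 2, 24, 7, 6, 3, 14, 1]


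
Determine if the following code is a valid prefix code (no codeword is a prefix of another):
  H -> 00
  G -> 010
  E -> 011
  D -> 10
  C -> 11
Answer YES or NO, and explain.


Checking each pair (does one codeword prefix another?):
  H='00' vs G='010': no prefix
  H='00' vs E='011': no prefix
  H='00' vs D='10': no prefix
  H='00' vs C='11': no prefix
  G='010' vs H='00': no prefix
  G='010' vs E='011': no prefix
  G='010' vs D='10': no prefix
  G='010' vs C='11': no prefix
  E='011' vs H='00': no prefix
  E='011' vs G='010': no prefix
  E='011' vs D='10': no prefix
  E='011' vs C='11': no prefix
  D='10' vs H='00': no prefix
  D='10' vs G='010': no prefix
  D='10' vs E='011': no prefix
  D='10' vs C='11': no prefix
  C='11' vs H='00': no prefix
  C='11' vs G='010': no prefix
  C='11' vs E='011': no prefix
  C='11' vs D='10': no prefix
No violation found over all pairs.

YES -- this is a valid prefix code. No codeword is a prefix of any other codeword.


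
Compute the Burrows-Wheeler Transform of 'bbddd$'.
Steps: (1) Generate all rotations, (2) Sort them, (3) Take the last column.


Rotations (sorted):
  0: $bbddd -> last char: d
  1: bbddd$ -> last char: $
  2: bddd$b -> last char: b
  3: d$bbdd -> last char: d
  4: dd$bbd -> last char: d
  5: ddd$bb -> last char: b


BWT = d$bddb


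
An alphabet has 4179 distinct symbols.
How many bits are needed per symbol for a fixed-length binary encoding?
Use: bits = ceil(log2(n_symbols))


log2(4179) = 12.0289
Bracket: 2^12 = 4096 < 4179 <= 2^13 = 8192
So ceil(log2(4179)) = 13

bits = ceil(log2(4179)) = ceil(12.0289) = 13 bits


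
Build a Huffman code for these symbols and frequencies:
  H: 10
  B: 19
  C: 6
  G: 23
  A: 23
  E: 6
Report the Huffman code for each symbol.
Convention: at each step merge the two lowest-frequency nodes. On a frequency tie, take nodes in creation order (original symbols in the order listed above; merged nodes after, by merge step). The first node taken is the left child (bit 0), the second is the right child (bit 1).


Huffman tree construction:
Step 1: Merge C(6) + E(6) = 12
Step 2: Merge H(10) + (C+E)(12) = 22
Step 3: Merge B(19) + (H+(C+E))(22) = 41
Step 4: Merge G(23) + A(23) = 46
Step 5: Merge (B+(H+(C+E)))(41) + (G+A)(46) = 87
Read each symbol's code off the tree from the root (left child = 0, right child = 1).

Codes:
  H: 010 (length 3)
  B: 00 (length 2)
  C: 0110 (length 4)
  G: 10 (length 2)
  A: 11 (length 2)
  E: 0111 (length 4)
Average code length: 208/87 = 2.3908 bits/symbol


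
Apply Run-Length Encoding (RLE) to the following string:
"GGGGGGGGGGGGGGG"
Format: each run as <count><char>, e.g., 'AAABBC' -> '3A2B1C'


Scanning runs left to right:
  i=0: run of 'G' x 15 -> '15G'

RLE = 15G


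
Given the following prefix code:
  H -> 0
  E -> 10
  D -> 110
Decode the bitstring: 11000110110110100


Decoding step by step:
Bits 110 -> D
Bits 0 -> H
Bits 0 -> H
Bits 110 -> D
Bits 110 -> D
Bits 110 -> D
Bits 10 -> E
Bits 0 -> H


Decoded message: DHHDDDEH


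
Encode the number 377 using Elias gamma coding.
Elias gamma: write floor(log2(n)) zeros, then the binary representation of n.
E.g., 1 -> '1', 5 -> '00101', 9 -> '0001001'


num_bits = floor(log2(377)) + 1 = 9
leading_zeros = num_bits - 1 = 8
binary(377) = 101111001

Elias gamma(377) = '00000000' + '101111001' = 00000000101111001 (17 bits)


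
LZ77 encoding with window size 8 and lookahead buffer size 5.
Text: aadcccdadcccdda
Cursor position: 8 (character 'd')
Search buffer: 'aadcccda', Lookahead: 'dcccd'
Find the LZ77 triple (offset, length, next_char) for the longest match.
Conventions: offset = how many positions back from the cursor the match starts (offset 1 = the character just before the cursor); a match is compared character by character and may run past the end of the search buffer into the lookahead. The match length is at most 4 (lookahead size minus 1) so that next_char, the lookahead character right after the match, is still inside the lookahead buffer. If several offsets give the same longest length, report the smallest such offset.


Try each offset into the search buffer:
  offset=1 (pos 7, char 'a'): match length 0
  offset=2 (pos 6, char 'd'): match length 1
  offset=3 (pos 5, char 'c'): match length 0
  offset=4 (pos 4, char 'c'): match length 0
  offset=5 (pos 3, char 'c'): match length 0
  offset=6 (pos 2, char 'd'): match length 4
  offset=7 (pos 1, char 'a'): match length 0
  offset=8 (pos 0, char 'a'): match length 0
Longest match has length 4 at offset 6.
next_char = character at position 8 + 4 = 12 -> 'd'

Best match: offset=6, length=4 (matching 'dccc' starting at position 2)
LZ77 triple: (6, 4, 'd')


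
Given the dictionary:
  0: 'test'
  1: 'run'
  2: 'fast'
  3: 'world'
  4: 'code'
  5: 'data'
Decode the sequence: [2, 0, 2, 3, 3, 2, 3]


Look up each index in the dictionary:
  2 -> 'fast'
  0 -> 'test'
  2 -> 'fast'
  3 -> 'world'
  3 -> 'world'
  2 -> 'fast'
  3 -> 'world'

Decoded: "fast test fast world world fast world"


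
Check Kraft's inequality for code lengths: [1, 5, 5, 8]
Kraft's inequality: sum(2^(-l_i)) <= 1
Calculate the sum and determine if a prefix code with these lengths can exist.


Sum = 2^(-1) + 2^(-5) + 2^(-5) + 2^(-8)
    = 0.5 + 0.03125 + 0.03125 + 0.00390625
    = 145/256 = 0.56640625
Since 0.56640625 <= 1, Kraft's inequality IS satisfied.
A prefix code with these lengths CAN exist.

Kraft sum = 0.56640625. Satisfied.


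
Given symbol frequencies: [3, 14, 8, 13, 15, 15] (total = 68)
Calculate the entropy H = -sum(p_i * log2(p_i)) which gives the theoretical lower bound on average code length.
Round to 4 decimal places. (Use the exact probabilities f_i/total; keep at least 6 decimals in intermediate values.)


Per-symbol terms -p_i * log2(p_i) with p_i = f_i/68:
  p = 3/68 = 0.044118: log2(p) = -4.502500, -p*log2(p) = 0.198640
  p = 14/68 = 0.205882: log2(p) = -2.280108, -p*log2(p) = 0.469434
  p = 8/68 = 0.117647: log2(p) = -3.087463, -p*log2(p) = 0.363231
  p = 13/68 = 0.191176: log2(p) = -2.387023, -p*log2(p) = 0.456343
  p = 15/68 = 0.220588: log2(p) = -2.180572, -p*log2(p) = 0.481009
  p = 15/68 = 0.220588: log2(p) = -2.180572, -p*log2(p) = 0.481009
H = 0.198640 + 0.469434 + 0.363231 + 0.456343 + 0.481009 + 0.481009 = 2.449666

H = 2.4497 bits/symbol


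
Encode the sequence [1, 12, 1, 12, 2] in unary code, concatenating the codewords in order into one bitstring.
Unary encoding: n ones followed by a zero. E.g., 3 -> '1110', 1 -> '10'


Encode each number as n ones followed by a terminating 0:
  1 -> 10 (2 bits)
  12 -> 1111111111110 (13 bits)
  1 -> 10 (2 bits)
  12 -> 1111111111110 (13 bits)
  2 -> 110 (3 bits)
Total length = 2 + 13 + 2 + 13 + 3 = 33 bits.

Unary([1, 12, 1, 12, 2]) = 101111111111110101111111111110110 (33 bits)


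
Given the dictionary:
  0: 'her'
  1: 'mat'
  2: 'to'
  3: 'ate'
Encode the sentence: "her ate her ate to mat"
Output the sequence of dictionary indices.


Look up each word in the dictionary:
  'her' -> 0
  'ate' -> 3
  'her' -> 0
  'ate' -> 3
  'to' -> 2
  'mat' -> 1

Encoded: [0, 3, 0, 3, 2, 1]


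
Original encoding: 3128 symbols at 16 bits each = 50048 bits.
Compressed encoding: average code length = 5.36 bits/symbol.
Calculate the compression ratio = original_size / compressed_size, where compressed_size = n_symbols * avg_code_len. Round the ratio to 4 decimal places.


original_size = n_symbols * orig_bits = 3128 * 16 = 50048 bits
compressed_size = n_symbols * avg_code_len = 3128 * 5.36 = 16766.08 bits
ratio = original_size / compressed_size = 50048 / 16766.08 = 2.9851

Compression ratio = 2.9851


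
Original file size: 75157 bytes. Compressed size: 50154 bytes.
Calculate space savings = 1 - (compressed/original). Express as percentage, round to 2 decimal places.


ratio = compressed/original = 50154/75157 = 0.667323
savings = 1 - ratio = 1 - 0.667323 = 0.332677
as a percentage: 0.332677 * 100 = 33.27%

Space savings = 1 - 50154/75157 = 33.27%


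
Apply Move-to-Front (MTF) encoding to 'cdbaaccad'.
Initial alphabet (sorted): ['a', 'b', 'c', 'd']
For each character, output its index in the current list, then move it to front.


MTF encoding:
'c': index 2 in ['a', 'b', 'c', 'd'] -> ['c', 'a', 'b', 'd']
'd': index 3 in ['c', 'a', 'b', 'd'] -> ['d', 'c', 'a', 'b']
'b': index 3 in ['d', 'c', 'a', 'b'] -> ['b', 'd', 'c', 'a']
'a': index 3 in ['b', 'd', 'c', 'a'] -> ['a', 'b', 'd', 'c']
'a': index 0 in ['a', 'b', 'd', 'c'] -> ['a', 'b', 'd', 'c']
'c': index 3 in ['a', 'b', 'd', 'c'] -> ['c', 'a', 'b', 'd']
'c': index 0 in ['c', 'a', 'b', 'd'] -> ['c', 'a', 'b', 'd']
'a': index 1 in ['c', 'a', 'b', 'd'] -> ['a', 'c', 'b', 'd']
'd': index 3 in ['a', 'c', 'b', 'd'] -> ['d', 'a', 'c', 'b']


Output: [2, 3, 3, 3, 0, 3, 0, 1, 3]


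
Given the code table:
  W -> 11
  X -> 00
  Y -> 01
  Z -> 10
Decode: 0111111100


Decoding:
01 -> Y
11 -> W
11 -> W
11 -> W
00 -> X


Result: YWWWX


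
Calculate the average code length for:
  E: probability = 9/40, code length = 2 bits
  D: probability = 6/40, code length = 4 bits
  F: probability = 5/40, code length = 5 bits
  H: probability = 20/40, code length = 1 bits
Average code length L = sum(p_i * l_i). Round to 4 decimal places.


Weighted contributions p_i * l_i:
  E: (9/40) * 2 = 18/40
  D: (6/40) * 4 = 24/40
  F: (5/40) * 5 = 25/40
  H: (20/40) * 1 = 20/40
Sum = (18 + 24 + 25 + 20)/40 = 87/40

L = 87/40 = 2.1750 bits/symbol


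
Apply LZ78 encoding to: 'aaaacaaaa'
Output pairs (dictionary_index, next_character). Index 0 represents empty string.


LZ78 encoding steps:
Dictionary: {0: ''}
Step 1: w='' (idx 0), next='a' -> output (0, 'a'), add 'a' as idx 1
Step 2: w='a' (idx 1), next='a' -> output (1, 'a'), add 'aa' as idx 2
Step 3: w='a' (idx 1), next='c' -> output (1, 'c'), add 'ac' as idx 3
Step 4: w='aa' (idx 2), next='a' -> output (2, 'a'), add 'aaa' as idx 4
Step 5: w='a' (idx 1), end of input -> output (1, '')


Encoded: [(0, 'a'), (1, 'a'), (1, 'c'), (2, 'a'), (1, '')]


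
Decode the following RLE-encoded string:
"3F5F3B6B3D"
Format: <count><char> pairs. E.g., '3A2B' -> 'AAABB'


Expanding each <count><char> pair:
  3F -> 'FFF'
  5F -> 'FFFFF'
  3B -> 'BBB'
  6B -> 'BBBBBB'
  3D -> 'DDD'

Decoded = FFFFFFFFBBBBBBBBBDDD


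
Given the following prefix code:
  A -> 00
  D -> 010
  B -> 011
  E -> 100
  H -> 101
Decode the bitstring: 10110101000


Decoding step by step:
Bits 101 -> H
Bits 101 -> H
Bits 010 -> D
Bits 00 -> A


Decoded message: HHDA


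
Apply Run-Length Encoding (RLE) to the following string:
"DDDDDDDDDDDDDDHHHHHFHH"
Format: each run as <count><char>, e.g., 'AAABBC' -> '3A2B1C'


Scanning runs left to right:
  i=0: run of 'D' x 14 -> '14D'
  i=14: run of 'H' x 5 -> '5H'
  i=19: run of 'F' x 1 -> '1F'
  i=20: run of 'H' x 2 -> '2H'

RLE = 14D5H1F2H


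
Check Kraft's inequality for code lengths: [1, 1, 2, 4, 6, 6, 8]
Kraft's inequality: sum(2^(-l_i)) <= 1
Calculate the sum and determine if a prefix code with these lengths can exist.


Sum = 2^(-1) + 2^(-1) + 2^(-2) + 2^(-4) + 2^(-6) + 2^(-6) + 2^(-8)
    = 0.5 + 0.5 + 0.25 + 0.0625 + 0.015625 + 0.015625 + 0.00390625
    = 345/256 = 1.34765625
Since 1.34765625 > 1, Kraft's inequality is NOT satisfied.
A prefix code with these lengths CANNOT exist.

Kraft sum = 1.34765625. Not satisfied.


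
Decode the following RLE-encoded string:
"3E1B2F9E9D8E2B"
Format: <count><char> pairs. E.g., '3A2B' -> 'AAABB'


Expanding each <count><char> pair:
  3E -> 'EEE'
  1B -> 'B'
  2F -> 'FF'
  9E -> 'EEEEEEEEE'
  9D -> 'DDDDDDDDD'
  8E -> 'EEEEEEEE'
  2B -> 'BB'

Decoded = EEEBFFEEEEEEEEEDDDDDDDDDEEEEEEEEBB


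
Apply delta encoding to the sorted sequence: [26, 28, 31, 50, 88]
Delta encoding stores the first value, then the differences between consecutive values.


First value: 26
Deltas:
  28 - 26 = 2
  31 - 28 = 3
  50 - 31 = 19
  88 - 50 = 38


Delta encoded: [26, 2, 3, 19, 38]


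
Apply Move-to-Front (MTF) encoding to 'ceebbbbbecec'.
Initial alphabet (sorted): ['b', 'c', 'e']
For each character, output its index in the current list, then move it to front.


MTF encoding:
'c': index 1 in ['b', 'c', 'e'] -> ['c', 'b', 'e']
'e': index 2 in ['c', 'b', 'e'] -> ['e', 'c', 'b']
'e': index 0 in ['e', 'c', 'b'] -> ['e', 'c', 'b']
'b': index 2 in ['e', 'c', 'b'] -> ['b', 'e', 'c']
'b': index 0 in ['b', 'e', 'c'] -> ['b', 'e', 'c']
'b': index 0 in ['b', 'e', 'c'] -> ['b', 'e', 'c']
'b': index 0 in ['b', 'e', 'c'] -> ['b', 'e', 'c']
'b': index 0 in ['b', 'e', 'c'] -> ['b', 'e', 'c']
'e': index 1 in ['b', 'e', 'c'] -> ['e', 'b', 'c']
'c': index 2 in ['e', 'b', 'c'] -> ['c', 'e', 'b']
'e': index 1 in ['c', 'e', 'b'] -> ['e', 'c', 'b']
'c': index 1 in ['e', 'c', 'b'] -> ['c', 'e', 'b']


Output: [1, 2, 0, 2, 0, 0, 0, 0, 1, 2, 1, 1]


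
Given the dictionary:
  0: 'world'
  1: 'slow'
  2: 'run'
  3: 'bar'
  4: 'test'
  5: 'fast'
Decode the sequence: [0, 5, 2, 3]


Look up each index in the dictionary:
  0 -> 'world'
  5 -> 'fast'
  2 -> 'run'
  3 -> 'bar'

Decoded: "world fast run bar"


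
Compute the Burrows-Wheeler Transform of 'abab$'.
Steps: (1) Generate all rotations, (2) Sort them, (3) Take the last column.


Rotations (sorted):
  0: $abab -> last char: b
  1: ab$ab -> last char: b
  2: abab$ -> last char: $
  3: b$aba -> last char: a
  4: bab$a -> last char: a


BWT = bb$aa


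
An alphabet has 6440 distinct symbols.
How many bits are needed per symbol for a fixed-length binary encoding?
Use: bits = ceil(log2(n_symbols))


log2(6440) = 12.6528
Bracket: 2^12 = 4096 < 6440 <= 2^13 = 8192
So ceil(log2(6440)) = 13

bits = ceil(log2(6440)) = ceil(12.6528) = 13 bits


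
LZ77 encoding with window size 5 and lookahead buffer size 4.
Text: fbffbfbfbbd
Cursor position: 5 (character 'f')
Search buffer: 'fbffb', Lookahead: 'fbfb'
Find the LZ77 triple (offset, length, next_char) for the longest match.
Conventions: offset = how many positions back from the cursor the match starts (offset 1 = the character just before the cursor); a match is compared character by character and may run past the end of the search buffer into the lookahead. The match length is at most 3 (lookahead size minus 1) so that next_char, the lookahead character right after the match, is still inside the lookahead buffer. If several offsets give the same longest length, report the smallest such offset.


Try each offset into the search buffer:
  offset=1 (pos 4, char 'b'): match length 0
  offset=2 (pos 3, char 'f'): match length 3
  offset=3 (pos 2, char 'f'): match length 1
  offset=4 (pos 1, char 'b'): match length 0
  offset=5 (pos 0, char 'f'): match length 3
Longest match has length 3, found at offsets 2, 5; take the smallest, offset 2.
next_char = character at position 5 + 3 = 8 -> 'b'

Best match: offset=2, length=3 (matching 'fbf' starting at position 3)
LZ77 triple: (2, 3, 'b')


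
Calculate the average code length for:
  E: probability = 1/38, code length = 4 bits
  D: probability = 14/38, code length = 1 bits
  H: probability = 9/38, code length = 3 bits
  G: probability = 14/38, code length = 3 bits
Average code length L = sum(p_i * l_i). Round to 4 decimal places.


Weighted contributions p_i * l_i:
  E: (1/38) * 4 = 4/38
  D: (14/38) * 1 = 14/38
  H: (9/38) * 3 = 27/38
  G: (14/38) * 3 = 42/38
Sum = (4 + 14 + 27 + 42)/38 = 87/38

L = 87/38 = 2.2895 bits/symbol


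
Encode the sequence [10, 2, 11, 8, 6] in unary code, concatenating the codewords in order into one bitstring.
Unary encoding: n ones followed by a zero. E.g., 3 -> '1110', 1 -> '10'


Encode each number as n ones followed by a terminating 0:
  10 -> 11111111110 (11 bits)
  2 -> 110 (3 bits)
  11 -> 111111111110 (12 bits)
  8 -> 111111110 (9 bits)
  6 -> 1111110 (7 bits)
Total length = 11 + 3 + 12 + 9 + 7 = 42 bits.

Unary([10, 2, 11, 8, 6]) = 111111111101101111111111101111111101111110 (42 bits)


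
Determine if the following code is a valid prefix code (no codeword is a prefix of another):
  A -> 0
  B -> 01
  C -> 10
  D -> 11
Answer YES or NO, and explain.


Checking each pair (does one codeword prefix another?):
  A='0' vs B='01': prefix -- VIOLATION

NO -- this is NOT a valid prefix code. A (0) is a prefix of B (01).


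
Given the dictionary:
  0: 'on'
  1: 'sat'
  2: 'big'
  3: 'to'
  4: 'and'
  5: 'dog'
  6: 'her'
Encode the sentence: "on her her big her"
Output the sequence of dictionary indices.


Look up each word in the dictionary:
  'on' -> 0
  'her' -> 6
  'her' -> 6
  'big' -> 2
  'her' -> 6

Encoded: [0, 6, 6, 2, 6]


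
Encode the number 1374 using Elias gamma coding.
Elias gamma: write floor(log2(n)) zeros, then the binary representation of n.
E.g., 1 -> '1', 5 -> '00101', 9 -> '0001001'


num_bits = floor(log2(1374)) + 1 = 11
leading_zeros = num_bits - 1 = 10
binary(1374) = 10101011110

Elias gamma(1374) = '0000000000' + '10101011110' = 000000000010101011110 (21 bits)


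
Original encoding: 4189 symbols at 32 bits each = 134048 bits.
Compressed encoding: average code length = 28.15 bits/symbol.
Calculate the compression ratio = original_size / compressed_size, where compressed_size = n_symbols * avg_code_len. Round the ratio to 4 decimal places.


original_size = n_symbols * orig_bits = 4189 * 32 = 134048 bits
compressed_size = n_symbols * avg_code_len = 4189 * 28.15 = 117920.35 bits
ratio = original_size / compressed_size = 134048 / 117920.35 = 1.1368

Compression ratio = 1.1368


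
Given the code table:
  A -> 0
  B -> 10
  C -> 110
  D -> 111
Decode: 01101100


Decoding:
0 -> A
110 -> C
110 -> C
0 -> A


Result: ACCA


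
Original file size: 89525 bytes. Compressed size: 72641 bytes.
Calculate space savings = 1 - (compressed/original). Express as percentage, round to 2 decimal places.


ratio = compressed/original = 72641/89525 = 0.811405
savings = 1 - ratio = 1 - 0.811405 = 0.188595
as a percentage: 0.188595 * 100 = 18.86%

Space savings = 1 - 72641/89525 = 18.86%


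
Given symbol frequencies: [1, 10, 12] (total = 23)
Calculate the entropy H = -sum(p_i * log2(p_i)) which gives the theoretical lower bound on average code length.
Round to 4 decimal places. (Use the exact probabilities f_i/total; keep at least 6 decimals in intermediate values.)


Per-symbol terms -p_i * log2(p_i) with p_i = f_i/23:
  p = 1/23 = 0.043478: log2(p) = -4.523562, -p*log2(p) = 0.196677
  p = 10/23 = 0.434783: log2(p) = -1.201634, -p*log2(p) = 0.522450
  p = 12/23 = 0.521739: log2(p) = -0.938599, -p*log2(p) = 0.489704
H = 0.196677 + 0.522450 + 0.489704 = 1.208831

H = 1.2088 bits/symbol


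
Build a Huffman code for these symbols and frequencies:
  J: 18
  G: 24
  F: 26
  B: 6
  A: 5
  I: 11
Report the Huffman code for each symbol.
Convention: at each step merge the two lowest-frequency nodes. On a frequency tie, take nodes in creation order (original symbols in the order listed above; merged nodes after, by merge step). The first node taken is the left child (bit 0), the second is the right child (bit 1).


Huffman tree construction:
Step 1: Merge A(5) + B(6) = 11
Step 2: Merge I(11) + (A+B)(11) = 22
Step 3: Merge J(18) + (I+(A+B))(22) = 40
Step 4: Merge G(24) + F(26) = 50
Step 5: Merge (J+(I+(A+B)))(40) + (G+F)(50) = 90
Read each symbol's code off the tree from the root (left child = 0, right child = 1).

Codes:
  J: 00 (length 2)
  G: 10 (length 2)
  F: 11 (length 2)
  B: 0111 (length 4)
  A: 0110 (length 4)
  I: 010 (length 3)
Average code length: 213/90 = 2.3667 bits/symbol


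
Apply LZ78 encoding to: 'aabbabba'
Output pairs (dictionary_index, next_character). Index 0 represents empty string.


LZ78 encoding steps:
Dictionary: {0: ''}
Step 1: w='' (idx 0), next='a' -> output (0, 'a'), add 'a' as idx 1
Step 2: w='a' (idx 1), next='b' -> output (1, 'b'), add 'ab' as idx 2
Step 3: w='' (idx 0), next='b' -> output (0, 'b'), add 'b' as idx 3
Step 4: w='ab' (idx 2), next='b' -> output (2, 'b'), add 'abb' as idx 4
Step 5: w='a' (idx 1), end of input -> output (1, '')


Encoded: [(0, 'a'), (1, 'b'), (0, 'b'), (2, 'b'), (1, '')]


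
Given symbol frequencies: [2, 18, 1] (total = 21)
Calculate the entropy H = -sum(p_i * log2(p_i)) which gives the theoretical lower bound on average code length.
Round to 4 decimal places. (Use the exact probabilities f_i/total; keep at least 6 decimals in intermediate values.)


Per-symbol terms -p_i * log2(p_i) with p_i = f_i/21:
  p = 2/21 = 0.095238: log2(p) = -3.392317, -p*log2(p) = 0.323078
  p = 18/21 = 0.857143: log2(p) = -0.222392, -p*log2(p) = 0.190622
  p = 1/21 = 0.047619: log2(p) = -4.392317, -p*log2(p) = 0.209158
H = 0.323078 + 0.190622 + 0.209158 = 0.722858

H = 0.7229 bits/symbol


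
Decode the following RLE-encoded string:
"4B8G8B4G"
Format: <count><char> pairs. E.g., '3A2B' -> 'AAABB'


Expanding each <count><char> pair:
  4B -> 'BBBB'
  8G -> 'GGGGGGGG'
  8B -> 'BBBBBBBB'
  4G -> 'GGGG'

Decoded = BBBBGGGGGGGGBBBBBBBBGGGG


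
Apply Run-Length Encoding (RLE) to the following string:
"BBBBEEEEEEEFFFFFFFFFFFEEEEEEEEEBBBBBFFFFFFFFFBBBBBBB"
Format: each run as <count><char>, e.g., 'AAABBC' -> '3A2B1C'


Scanning runs left to right:
  i=0: run of 'B' x 4 -> '4B'
  i=4: run of 'E' x 7 -> '7E'
  i=11: run of 'F' x 11 -> '11F'
  i=22: run of 'E' x 9 -> '9E'
  i=31: run of 'B' x 5 -> '5B'
  i=36: run of 'F' x 9 -> '9F'
  i=45: run of 'B' x 7 -> '7B'

RLE = 4B7E11F9E5B9F7B


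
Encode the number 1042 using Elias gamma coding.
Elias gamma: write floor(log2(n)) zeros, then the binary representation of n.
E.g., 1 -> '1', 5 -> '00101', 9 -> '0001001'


num_bits = floor(log2(1042)) + 1 = 11
leading_zeros = num_bits - 1 = 10
binary(1042) = 10000010010

Elias gamma(1042) = '0000000000' + '10000010010' = 000000000010000010010 (21 bits)


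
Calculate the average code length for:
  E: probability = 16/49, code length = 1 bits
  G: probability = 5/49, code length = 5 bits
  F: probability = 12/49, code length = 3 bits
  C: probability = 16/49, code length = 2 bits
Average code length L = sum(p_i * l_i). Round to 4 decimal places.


Weighted contributions p_i * l_i:
  E: (16/49) * 1 = 16/49
  G: (5/49) * 5 = 25/49
  F: (12/49) * 3 = 36/49
  C: (16/49) * 2 = 32/49
Sum = (16 + 25 + 36 + 32)/49 = 109/49

L = 109/49 = 2.2245 bits/symbol


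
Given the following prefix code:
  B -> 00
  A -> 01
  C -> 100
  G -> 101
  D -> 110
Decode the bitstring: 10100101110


Decoding step by step:
Bits 101 -> G
Bits 00 -> B
Bits 101 -> G
Bits 110 -> D


Decoded message: GBGD


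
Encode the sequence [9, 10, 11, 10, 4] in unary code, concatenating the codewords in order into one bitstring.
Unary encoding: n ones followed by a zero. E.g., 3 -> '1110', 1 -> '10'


Encode each number as n ones followed by a terminating 0:
  9 -> 1111111110 (10 bits)
  10 -> 11111111110 (11 bits)
  11 -> 111111111110 (12 bits)
  10 -> 11111111110 (11 bits)
  4 -> 11110 (5 bits)
Total length = 10 + 11 + 12 + 11 + 5 = 49 bits.

Unary([9, 10, 11, 10, 4]) = 1111111110111111111101111111111101111111111011110 (49 bits)


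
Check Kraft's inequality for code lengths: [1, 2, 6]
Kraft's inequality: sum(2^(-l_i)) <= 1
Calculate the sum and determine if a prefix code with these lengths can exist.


Sum = 2^(-1) + 2^(-2) + 2^(-6)
    = 0.5 + 0.25 + 0.015625
    = 49/64 = 0.765625
Since 0.765625 <= 1, Kraft's inequality IS satisfied.
A prefix code with these lengths CAN exist.

Kraft sum = 0.765625. Satisfied.


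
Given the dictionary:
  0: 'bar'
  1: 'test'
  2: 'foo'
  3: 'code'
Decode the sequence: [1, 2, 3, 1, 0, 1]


Look up each index in the dictionary:
  1 -> 'test'
  2 -> 'foo'
  3 -> 'code'
  1 -> 'test'
  0 -> 'bar'
  1 -> 'test'

Decoded: "test foo code test bar test"


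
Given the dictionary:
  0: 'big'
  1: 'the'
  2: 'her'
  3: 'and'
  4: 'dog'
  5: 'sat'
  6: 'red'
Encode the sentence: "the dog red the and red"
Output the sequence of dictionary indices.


Look up each word in the dictionary:
  'the' -> 1
  'dog' -> 4
  'red' -> 6
  'the' -> 1
  'and' -> 3
  'red' -> 6

Encoded: [1, 4, 6, 1, 3, 6]
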